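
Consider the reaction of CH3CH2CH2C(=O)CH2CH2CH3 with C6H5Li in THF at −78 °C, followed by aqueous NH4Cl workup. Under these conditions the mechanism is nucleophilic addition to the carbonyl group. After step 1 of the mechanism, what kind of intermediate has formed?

Step 1: the carbanion-like carbon of C6H5Li attacks the sp² carbonyl carbon; the C=O π bond breaks and the electrons end up as a lone pair on the alkoxide oxygen of the tetrahedral intermediate.
After step 1 the species present is a tetrahedral alkoxide intermediate.

tetrahedral alkoxide intermediate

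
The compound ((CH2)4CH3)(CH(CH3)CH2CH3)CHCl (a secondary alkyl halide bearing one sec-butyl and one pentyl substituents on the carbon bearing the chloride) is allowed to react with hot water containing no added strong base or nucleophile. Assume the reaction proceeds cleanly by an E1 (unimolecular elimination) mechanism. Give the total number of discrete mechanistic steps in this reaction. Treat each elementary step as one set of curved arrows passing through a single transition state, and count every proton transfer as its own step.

Step 1: Ionisation: the C–Cl σ-bond cleaves heterolytically; both bonding electrons depart with Cl⁻, leaving a secondary carbocation at the α-carbon.
Step 2: A hydride (H with its bonding pair) migrates from the adjacent sec-butyl carbon to the cationic centre — a 1,2-hydride shift — upgrading the secondary cation to a tertiary one.
Step 3: A weak base (a water molecule from the solvent) removes a proton from a carbon adjacent to the cationic centre; the electrons of that C–H bond become the new π(C=C) bond, giving the alkene.
Total: 3 elementary steps.

3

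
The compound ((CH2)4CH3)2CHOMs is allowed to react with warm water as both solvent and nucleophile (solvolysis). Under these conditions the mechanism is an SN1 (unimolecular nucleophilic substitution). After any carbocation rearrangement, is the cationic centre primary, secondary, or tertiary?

Step 1: Ionisation: the C–O σ-bond cleaves heterolytically; both bonding electrons depart with MsO⁻, leaving a secondary carbocation at the α-carbon.
No single 1,2-shift to an adjacent carbon would give a more-substituted cation, so no rearrangement occurs.

secondary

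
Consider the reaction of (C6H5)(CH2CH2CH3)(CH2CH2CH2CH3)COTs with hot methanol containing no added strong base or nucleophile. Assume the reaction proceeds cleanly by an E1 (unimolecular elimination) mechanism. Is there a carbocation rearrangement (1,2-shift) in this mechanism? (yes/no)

no

The first-formed carbocation is tertiary.
No single 1,2-shift to an adjacent carbon would produce a more-substituted cation than the one already present, so no rearrangement occurs.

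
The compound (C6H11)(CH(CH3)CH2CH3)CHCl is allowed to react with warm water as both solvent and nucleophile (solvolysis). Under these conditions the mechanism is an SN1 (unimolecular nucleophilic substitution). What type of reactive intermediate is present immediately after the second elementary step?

tertiary carbocation

Step 1: Ionisation: the C–Cl σ-bond cleaves heterolytically; both bonding electrons depart with Cl⁻, leaving a secondary carbocation at the α-carbon.
Step 2: A 1,2-hydride shift from the adjacent cyclohexyl carbon moves the positive charge from the secondary centre to an adjacent carbon, generating a more stable tertiary carbocation.
After step 2 the species present is a tertiary carbocation.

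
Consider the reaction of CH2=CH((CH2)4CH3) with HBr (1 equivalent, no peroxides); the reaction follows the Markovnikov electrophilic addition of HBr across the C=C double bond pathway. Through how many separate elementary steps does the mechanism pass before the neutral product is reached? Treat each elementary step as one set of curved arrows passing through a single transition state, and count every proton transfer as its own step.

Step 1: The π electrons of the C=C bond attack a proton of HBr; Markovnikov addition places the new C–H on the less-substituted alkene carbon, so the positive charge ends up on the more-substituted carbon — a secondary carbocation. The H–Br bond breaks heterolytically, releasing Br⁻.
(No 1,2-shift: no single shift to an adjacent carbon would give a more stable cation.)
Step 2: Nucleophilic attack by Br⁻ on the carbocation completes the addition, giving R–Br.
Total: 2 elementary steps.

2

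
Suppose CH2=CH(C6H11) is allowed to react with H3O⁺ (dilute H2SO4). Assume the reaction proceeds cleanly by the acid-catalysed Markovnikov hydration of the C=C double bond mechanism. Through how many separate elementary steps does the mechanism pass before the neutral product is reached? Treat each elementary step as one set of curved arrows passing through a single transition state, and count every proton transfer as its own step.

Step 1: Electrophilic addition begins with the π(C=C) electrons forming a bond to the proton of H3O⁺. Following Markovnikov's rule, the resulting cation is secondary. H2O is released.
Step 2: Carbocation rearrangement: a 1,2-hydride shift from the adjacent cyclohexyl carbon converts the initially-formed secondary cation into the more stable tertiary cation.
Step 3: A lone pair on the oxygen of H2O attacks the carbocation, forming a C–O bond and an oxonium ion (a protonated alcohol).
Step 4: Proton transfer from the O–H of the oxonium ion to H2O completes the catalytic cycle and yields the alcohol.
Total: 4 elementary steps.

4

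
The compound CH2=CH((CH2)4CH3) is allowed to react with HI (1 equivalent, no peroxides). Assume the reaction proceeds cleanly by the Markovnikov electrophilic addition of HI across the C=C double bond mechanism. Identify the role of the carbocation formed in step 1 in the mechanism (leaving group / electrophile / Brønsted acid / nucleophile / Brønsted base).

Step 2: The I⁻ anion donates a lone pair to the carbocation, forming the new C–I σ-bond and giving the neutral alkyl halide.
The carbocation formed in step 1 accepts an electron pair into an empty or π* orbital — it is the electrophile.

electrophile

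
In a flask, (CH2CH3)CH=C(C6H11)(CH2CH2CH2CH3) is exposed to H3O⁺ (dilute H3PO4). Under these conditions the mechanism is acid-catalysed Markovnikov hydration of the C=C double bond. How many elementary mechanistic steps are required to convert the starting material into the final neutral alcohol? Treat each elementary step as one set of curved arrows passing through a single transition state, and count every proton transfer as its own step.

3

Step 1: Electrophilic addition begins with the π(C=C) electrons forming a bond to the proton of H3O⁺. Following Markovnikov's rule, the resulting cation is tertiary. H2O is released.
(No 1,2-shift: no single shift to an adjacent carbon would give a more stable cation.)
Step 2: Nucleophilic capture of the cation by H2O produces the protonated alcohol (an oxonium ion).
Step 3: Deprotonation of the oxonium ion by a water molecule delivers the neutral alcohol and regenerates the acid catalyst.
Total: 3 elementary steps.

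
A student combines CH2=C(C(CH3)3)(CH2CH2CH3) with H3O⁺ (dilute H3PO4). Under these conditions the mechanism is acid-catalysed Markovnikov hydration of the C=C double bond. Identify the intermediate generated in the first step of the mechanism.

tertiary carbocation

Step 1: Protonation of the alkene by H3O⁺: the π bond acts as the nucleophile and picks up H⁺, giving the more stable (Markovnikov) tertiary carbocation. H2O is released.
After step 1 the species present is a tertiary carbocation.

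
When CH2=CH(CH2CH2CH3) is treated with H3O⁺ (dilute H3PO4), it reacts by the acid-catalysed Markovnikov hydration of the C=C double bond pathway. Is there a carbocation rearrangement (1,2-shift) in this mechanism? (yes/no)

no

The first-formed carbocation is secondary.
No single 1,2-shift to an adjacent carbon would produce a more-substituted cation than the one already present, so no rearrangement occurs.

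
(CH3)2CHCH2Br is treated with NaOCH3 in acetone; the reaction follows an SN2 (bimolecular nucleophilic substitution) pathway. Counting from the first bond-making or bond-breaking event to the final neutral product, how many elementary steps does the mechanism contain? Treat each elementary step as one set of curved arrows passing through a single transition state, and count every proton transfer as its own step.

Step 1: Backside attack by CH3O⁻ on the carbon bearing the bromide: the new C–O bond forms as the C–Br bond breaks, with Walden inversion at carbon.
Total: 1 elementary step.

1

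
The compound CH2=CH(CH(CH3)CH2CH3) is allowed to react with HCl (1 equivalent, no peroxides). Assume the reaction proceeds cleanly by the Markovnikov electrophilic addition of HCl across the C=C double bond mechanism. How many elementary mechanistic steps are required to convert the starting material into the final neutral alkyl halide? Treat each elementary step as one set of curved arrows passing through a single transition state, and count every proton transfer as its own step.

Step 1: The π electrons of the C=C bond attack a proton of HCl; Markovnikov addition places the new C–H on the less-substituted alkene carbon, so the positive charge ends up on the more-substituted carbon — a secondary carbocation. The H–Cl bond breaks heterolytically, releasing Cl⁻.
Step 2: Carbocation rearrangement: a 1,2-hydride shift from the adjacent sec-butyl carbon converts the initially-formed secondary cation into the more stable tertiary cation.
Step 3: The Cl⁻ anion donates a lone pair to the carbocation, forming the new C–Cl σ-bond and giving the neutral alkyl halide.
Total: 3 elementary steps.

3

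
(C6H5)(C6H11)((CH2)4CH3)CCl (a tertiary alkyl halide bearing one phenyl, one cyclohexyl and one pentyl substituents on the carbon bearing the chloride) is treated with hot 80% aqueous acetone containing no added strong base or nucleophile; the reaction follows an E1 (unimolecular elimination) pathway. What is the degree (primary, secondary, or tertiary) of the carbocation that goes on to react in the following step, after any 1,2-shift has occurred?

Step 1: The C–Cl bond breaks with both electrons going to the chloride; Cl⁻ leaves and a tertiary carbocation remains.
No single 1,2-shift to an adjacent carbon would give a more-substituted cation, so no rearrangement occurs.

tertiary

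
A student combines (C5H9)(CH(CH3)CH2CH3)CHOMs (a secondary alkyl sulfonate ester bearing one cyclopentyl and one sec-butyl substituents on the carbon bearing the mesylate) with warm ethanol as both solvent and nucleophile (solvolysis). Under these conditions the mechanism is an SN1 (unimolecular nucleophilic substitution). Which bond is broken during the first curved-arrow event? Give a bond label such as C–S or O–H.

C–O

Step 1: Ionisation: the C–O σ-bond cleaves heterolytically; both bonding electrons depart with MsO⁻, leaving a secondary carbocation at the α-carbon.
The bond broken in this step is the C–O bond.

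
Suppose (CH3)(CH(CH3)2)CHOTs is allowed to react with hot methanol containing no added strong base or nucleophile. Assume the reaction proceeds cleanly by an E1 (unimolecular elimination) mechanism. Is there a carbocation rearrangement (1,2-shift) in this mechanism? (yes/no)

The first-formed carbocation is secondary.
The adjacent isopropyl carbon already bears 2 other carbon substituents and has a hydrogen to migrate; after a 1,2-hydride shift from that carbon the positive charge sits on a tertiary centre.
Tertiary is more stable than secondary, so the shift occurs.

yes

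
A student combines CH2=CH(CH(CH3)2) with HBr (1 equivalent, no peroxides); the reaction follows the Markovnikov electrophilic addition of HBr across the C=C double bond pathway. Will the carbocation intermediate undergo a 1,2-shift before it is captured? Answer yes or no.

yes

The first-formed carbocation is secondary.
The adjacent isopropyl carbon already bears 2 other carbon substituents and has a hydrogen to migrate; after a 1,2-hydride shift from that carbon the positive charge sits on a tertiary centre.
Tertiary is more stable than secondary, so the shift occurs.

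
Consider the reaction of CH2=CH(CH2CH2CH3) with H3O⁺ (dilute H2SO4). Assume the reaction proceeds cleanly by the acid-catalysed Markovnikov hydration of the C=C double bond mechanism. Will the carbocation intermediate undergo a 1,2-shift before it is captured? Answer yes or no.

The first-formed carbocation is secondary.
No single 1,2-shift to an adjacent carbon would produce a more-substituted cation than the one already present, so no rearrangement occurs.

no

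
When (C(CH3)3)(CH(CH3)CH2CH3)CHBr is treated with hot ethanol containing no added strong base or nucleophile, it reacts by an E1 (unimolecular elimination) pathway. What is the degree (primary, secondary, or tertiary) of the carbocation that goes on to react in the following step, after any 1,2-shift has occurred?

Step 1: Rate-determining heterolysis of the C–Br bond gives Br⁻ and a secondary carbocation.
Step 2: A 1,2-hydride shift from the adjacent sec-butyl carbon moves the positive charge from the secondary centre to an adjacent carbon, generating a more stable tertiary carbocation.
The cation rearranges from secondary to tertiary via a 1,2-hydride shift from the adjacent sec-butyl carbon; the tertiary cation is what reacts next.

tertiary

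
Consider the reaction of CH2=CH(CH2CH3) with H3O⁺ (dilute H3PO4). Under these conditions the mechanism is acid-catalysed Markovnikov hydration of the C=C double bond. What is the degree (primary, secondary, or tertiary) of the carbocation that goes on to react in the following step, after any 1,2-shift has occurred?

Step 1: Protonation of the alkene by H3O⁺: the π bond acts as the nucleophile and picks up H⁺, giving the more stable (Markovnikov) secondary carbocation. H2O is released.
No single 1,2-shift to an adjacent carbon would give a more-substituted cation, so no rearrangement occurs.

secondary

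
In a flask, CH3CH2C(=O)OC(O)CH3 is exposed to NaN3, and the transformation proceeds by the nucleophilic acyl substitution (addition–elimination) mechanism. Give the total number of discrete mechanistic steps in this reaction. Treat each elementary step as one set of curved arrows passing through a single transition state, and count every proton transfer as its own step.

Step 1: A lone pair on the N of N3⁻ attacks the electrophilic acyl carbon; the π(C=O) electrons move onto oxygen, giving a tetrahedral intermediate.
Step 2: Elimination step: re-formation of the carbonyl π bond drives out CH3CO2⁻, giving the new acyl compound.
Total: 2 elementary steps.

2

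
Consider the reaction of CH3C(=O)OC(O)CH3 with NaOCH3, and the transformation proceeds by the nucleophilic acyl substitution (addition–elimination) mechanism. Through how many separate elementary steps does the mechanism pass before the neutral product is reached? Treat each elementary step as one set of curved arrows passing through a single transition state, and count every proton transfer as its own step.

2

Step 1: CH3O⁻ adds to the carbonyl carbon; the C=O π electrons shift onto oxygen and a tetrahedral alkoxide intermediate forms.
Step 2: Collapse of the tetrahedral intermediate: the alkoxide oxygen pushes its lone pair back to re-form C=O while CH3CO2⁻ leaves.
Total: 2 elementary steps.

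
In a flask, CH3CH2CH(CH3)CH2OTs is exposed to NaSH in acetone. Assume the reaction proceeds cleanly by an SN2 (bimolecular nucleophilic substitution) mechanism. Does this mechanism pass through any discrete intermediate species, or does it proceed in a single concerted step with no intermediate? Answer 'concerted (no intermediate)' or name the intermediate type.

concerted (no intermediate)

Backside attack by HS⁻ on the carbon bearing the tosylate: the new C–S bond forms as the C–O bond breaks, with Walden inversion at carbon.
All bond changes occur in one transition state; no discrete intermediate is formed.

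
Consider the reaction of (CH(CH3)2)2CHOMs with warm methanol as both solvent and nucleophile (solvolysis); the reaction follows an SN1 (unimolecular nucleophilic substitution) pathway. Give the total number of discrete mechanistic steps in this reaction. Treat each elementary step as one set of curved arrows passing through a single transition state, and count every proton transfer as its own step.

Step 1: Ionisation: the C–O σ-bond cleaves heterolytically; both bonding electrons depart with MsO⁻, leaving a secondary carbocation at the α-carbon.
Step 2: Carbocation rearrangement: a 1,2-hydride shift from the adjacent isopropyl carbon converts the initially-formed secondary cation into the more stable tertiary cation.
Step 3: A lone pair on the oxygen of CH3OH attacks the carbocation, forming a new C–O σ-bond and an oxonium ion.
Step 4: A second solvent molecule removes the proton on oxygen, giving the neutral ether product.
Total: 4 elementary steps.

4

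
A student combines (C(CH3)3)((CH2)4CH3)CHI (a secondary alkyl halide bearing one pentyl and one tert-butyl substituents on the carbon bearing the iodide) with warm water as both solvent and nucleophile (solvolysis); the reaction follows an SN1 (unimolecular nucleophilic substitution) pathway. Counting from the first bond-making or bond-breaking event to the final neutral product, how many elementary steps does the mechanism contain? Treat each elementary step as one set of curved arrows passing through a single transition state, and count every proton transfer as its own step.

4

Step 1: Rate-determining heterolysis of the C–I bond gives I⁻ and a secondary carbocation.
Step 2: Carbocation rearrangement: a 1,2-methyl shift from the adjacent tert-butyl carbon converts the initially-formed secondary cation into the more stable tertiary cation.
Step 3: Nucleophilic capture: the oxygen of H2O bonds to the cationic carbon, producing an oxonium-ion intermediate.
Step 4: A second solvent molecule removes the proton on oxygen, giving the neutral alcohol product.
Total: 4 elementary steps.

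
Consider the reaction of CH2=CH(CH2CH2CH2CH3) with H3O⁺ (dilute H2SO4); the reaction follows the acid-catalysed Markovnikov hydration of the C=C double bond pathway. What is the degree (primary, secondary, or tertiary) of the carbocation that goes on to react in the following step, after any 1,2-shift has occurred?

Step 1: Electrophilic addition begins with the π(C=C) electrons forming a bond to the proton of H3O⁺. Following Markovnikov's rule, the resulting cation is secondary. H2O is released.
No single 1,2-shift to an adjacent carbon would give a more-substituted cation, so no rearrangement occurs.

secondary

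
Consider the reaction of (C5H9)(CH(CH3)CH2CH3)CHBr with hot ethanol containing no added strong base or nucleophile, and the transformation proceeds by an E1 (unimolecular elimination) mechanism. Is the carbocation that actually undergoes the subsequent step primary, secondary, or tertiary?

tertiary

Step 1: The C–Br bond breaks with both electrons going to the bromide; Br⁻ leaves and a secondary carbocation remains.
Step 2: A hydride (H with its bonding pair) migrates from the adjacent sec-butyl carbon to the cationic centre — a 1,2-hydride shift — upgrading the secondary cation to a tertiary one.
The cation rearranges from secondary to tertiary via a 1,2-hydride shift from the adjacent sec-butyl carbon; the tertiary cation is what reacts next.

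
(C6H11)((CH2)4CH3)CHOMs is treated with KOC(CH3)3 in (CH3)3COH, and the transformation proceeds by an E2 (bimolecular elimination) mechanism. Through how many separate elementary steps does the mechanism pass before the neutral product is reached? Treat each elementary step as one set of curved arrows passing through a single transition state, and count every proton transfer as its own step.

1

Step 1: Concerted anti-periplanar elimination: (CH3)3CO⁻ abstracts a β-H while MsO⁻ leaves, and the C–H electrons become the new C=C π bond — all in a single transition state.
Total: 1 elementary step.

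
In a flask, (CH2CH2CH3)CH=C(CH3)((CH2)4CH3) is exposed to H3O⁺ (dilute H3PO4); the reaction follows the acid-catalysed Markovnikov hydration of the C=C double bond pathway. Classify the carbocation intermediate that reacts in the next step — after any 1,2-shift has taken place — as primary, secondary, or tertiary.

tertiary

Step 1: Electrophilic addition begins with the π(C=C) electrons forming a bond to the proton of H3O⁺. Following Markovnikov's rule, the resulting cation is tertiary. H2O is released.
No single 1,2-shift to an adjacent carbon would give a more-substituted cation, so no rearrangement occurs.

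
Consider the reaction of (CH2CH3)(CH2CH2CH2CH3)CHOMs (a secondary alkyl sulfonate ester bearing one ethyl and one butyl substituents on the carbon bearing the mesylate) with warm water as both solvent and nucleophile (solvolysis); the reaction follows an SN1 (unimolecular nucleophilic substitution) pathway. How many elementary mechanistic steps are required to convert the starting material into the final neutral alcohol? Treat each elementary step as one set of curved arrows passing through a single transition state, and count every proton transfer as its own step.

Step 1: The C–O bond breaks with both electrons going to the mesylate; MsO⁻ leaves and a secondary carbocation remains.
(No 1,2-shift: no single shift to an adjacent carbon would give a more stable cation.)
Step 2: Nucleophilic capture: the oxygen of H2O bonds to the cationic carbon, producing an oxonium-ion intermediate.
Step 3: Proton transfer from the O–H of the oxonium ion to a solvent molecule delivers the neutral alcohol.
Total: 3 elementary steps.

3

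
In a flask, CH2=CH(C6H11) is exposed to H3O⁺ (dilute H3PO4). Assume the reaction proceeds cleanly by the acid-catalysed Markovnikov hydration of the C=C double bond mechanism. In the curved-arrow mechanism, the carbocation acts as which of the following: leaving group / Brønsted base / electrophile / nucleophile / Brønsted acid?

electrophile

Step 3: A lone pair on the oxygen of H2O attacks the carbocation, forming a C–O bond and an oxonium ion (a protonated alcohol).
The carbocation accepts an electron pair into an empty or π* orbital — it is the electrophile.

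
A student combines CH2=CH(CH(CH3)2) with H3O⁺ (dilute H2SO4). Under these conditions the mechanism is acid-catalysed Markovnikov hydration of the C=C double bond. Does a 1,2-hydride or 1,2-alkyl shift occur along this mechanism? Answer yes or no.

yes

The first-formed carbocation is secondary.
The adjacent isopropyl carbon already bears 2 other carbon substituents and has a hydrogen to migrate; after a 1,2-hydride shift from that carbon the positive charge sits on a tertiary centre.
Tertiary is more stable than secondary, so the shift occurs.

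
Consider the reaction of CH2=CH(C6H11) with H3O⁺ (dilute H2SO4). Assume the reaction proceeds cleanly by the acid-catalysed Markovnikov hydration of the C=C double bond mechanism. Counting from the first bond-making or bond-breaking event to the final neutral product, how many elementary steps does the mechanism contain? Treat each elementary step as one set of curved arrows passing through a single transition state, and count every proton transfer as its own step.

4

Step 1: Protonation of the alkene by H3O⁺: the π bond acts as the nucleophile and picks up H⁺, giving the more stable (Markovnikov) secondary carbocation. H2O is released.
Step 2: Carbocation rearrangement: a 1,2-hydride shift from the adjacent cyclohexyl carbon converts the initially-formed secondary cation into the more stable tertiary cation.
Step 3: A lone pair on the oxygen of H2O attacks the carbocation, forming a C–O bond and an oxonium ion (a protonated alcohol).
Step 4: Proton transfer from the O–H of the oxonium ion to H2O completes the catalytic cycle and yields the alcohol.
Total: 4 elementary steps.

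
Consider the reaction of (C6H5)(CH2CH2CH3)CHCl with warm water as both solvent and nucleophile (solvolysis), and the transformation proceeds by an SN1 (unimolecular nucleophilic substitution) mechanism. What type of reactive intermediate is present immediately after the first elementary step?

Step 1: Ionisation: the C–Cl σ-bond cleaves heterolytically; both bonding electrons depart with Cl⁻, leaving a secondary carbocation at the α-carbon.
After step 1 the species present is a secondary carbocation.

secondary carbocation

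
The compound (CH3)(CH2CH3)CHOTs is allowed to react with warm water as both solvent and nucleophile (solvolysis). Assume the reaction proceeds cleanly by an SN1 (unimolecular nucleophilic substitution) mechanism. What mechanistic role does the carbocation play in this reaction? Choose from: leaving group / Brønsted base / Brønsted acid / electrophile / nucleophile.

electrophile

Step 2: Nucleophilic capture: the oxygen of H2O bonds to the cationic carbon, producing an oxonium-ion intermediate.
The carbocation accepts an electron pair into an empty or π* orbital — it is the electrophile.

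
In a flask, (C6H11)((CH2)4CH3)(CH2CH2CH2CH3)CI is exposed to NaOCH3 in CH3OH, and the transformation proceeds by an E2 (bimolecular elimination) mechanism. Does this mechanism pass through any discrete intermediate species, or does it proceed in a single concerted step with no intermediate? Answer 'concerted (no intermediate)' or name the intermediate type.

The strong base CH3O⁻ removes a β-hydrogen; in the same concerted event the electrons of the breaking C–H bond form the new π(C=C) bond and the C–I σ-bond breaks, expelling I⁻. Anti-periplanar geometry; one transition state.
All bond changes occur in one transition state; no discrete intermediate is formed.

concerted (no intermediate)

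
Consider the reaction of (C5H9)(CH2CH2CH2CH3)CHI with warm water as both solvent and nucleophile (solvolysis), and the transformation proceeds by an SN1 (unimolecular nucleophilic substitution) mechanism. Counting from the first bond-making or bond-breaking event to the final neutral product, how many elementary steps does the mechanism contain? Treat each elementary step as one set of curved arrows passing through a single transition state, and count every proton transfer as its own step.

Step 1: Rate-determining heterolysis of the C–I bond gives I⁻ and a secondary carbocation.
Step 2: A hydride (H with its bonding pair) migrates from the adjacent cyclopentyl carbon to the cationic centre — a 1,2-hydride shift — upgrading the secondary cation to a tertiary one.
Step 3: Nucleophilic capture: the oxygen of H2O bonds to the cationic carbon, producing an oxonium-ion intermediate.
Step 4: Deprotonation of the oxonium oxygen by solvent water yields the neutral alcohol.
Total: 4 elementary steps.

4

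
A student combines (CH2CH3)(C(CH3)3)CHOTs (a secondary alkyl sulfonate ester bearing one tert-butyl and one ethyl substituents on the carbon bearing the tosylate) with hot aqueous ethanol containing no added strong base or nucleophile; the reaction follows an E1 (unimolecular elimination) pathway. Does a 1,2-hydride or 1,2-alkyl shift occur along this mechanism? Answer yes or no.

yes

The first-formed carbocation is secondary.
The adjacent tert-butyl carbon has no hydrogen but bears methyl groups; migration of one methyl with its bonding pair (a 1,2-methyl shift) places the charge on a tertiary centre.
Tertiary is more stable than secondary, so the shift occurs.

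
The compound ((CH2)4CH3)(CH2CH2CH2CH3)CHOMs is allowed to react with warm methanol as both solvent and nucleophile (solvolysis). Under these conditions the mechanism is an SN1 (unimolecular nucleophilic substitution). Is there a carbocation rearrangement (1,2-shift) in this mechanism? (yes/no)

The first-formed carbocation is secondary.
No single 1,2-shift to an adjacent carbon would produce a more-substituted cation than the one already present, so no rearrangement occurs.

no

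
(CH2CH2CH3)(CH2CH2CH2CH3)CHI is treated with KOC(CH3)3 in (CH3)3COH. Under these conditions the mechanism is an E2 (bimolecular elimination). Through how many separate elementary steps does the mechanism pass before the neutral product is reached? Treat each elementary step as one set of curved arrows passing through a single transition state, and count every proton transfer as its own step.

1

Step 1: The strong base (CH3)3CO⁻ removes a β-hydrogen; in the same concerted event the electrons of the breaking C–H bond form the new π(C=C) bond and the C–I σ-bond breaks, expelling I⁻. Anti-periplanar geometry; one transition state.
Total: 1 elementary step.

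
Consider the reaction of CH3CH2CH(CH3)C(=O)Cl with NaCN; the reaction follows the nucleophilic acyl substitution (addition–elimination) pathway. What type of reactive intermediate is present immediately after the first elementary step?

Step 1: A lone pair on the C of CN⁻ attacks the electrophilic acyl carbon; the π(C=O) electrons move onto oxygen, giving a tetrahedral intermediate.
After step 1 the species present is a tetrahedral intermediate.

tetrahedral intermediate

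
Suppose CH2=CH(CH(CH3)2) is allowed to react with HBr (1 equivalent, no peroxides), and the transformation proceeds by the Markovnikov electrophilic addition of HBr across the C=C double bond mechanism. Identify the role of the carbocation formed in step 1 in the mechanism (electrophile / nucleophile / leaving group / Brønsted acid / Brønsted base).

electrophile

Step 3: Nucleophilic attack by Br⁻ on the carbocation completes the addition, giving R–Br.
The carbocation formed in step 1 accepts an electron pair into an empty or π* orbital — it is the electrophile.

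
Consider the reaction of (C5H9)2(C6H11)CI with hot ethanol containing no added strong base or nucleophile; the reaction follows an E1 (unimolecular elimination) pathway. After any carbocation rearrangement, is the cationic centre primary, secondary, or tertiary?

Step 1: Rate-determining heterolysis of the C–I bond gives I⁻ and a tertiary carbocation.
No single 1,2-shift to an adjacent carbon would give a more-substituted cation, so no rearrangement occurs.

tertiary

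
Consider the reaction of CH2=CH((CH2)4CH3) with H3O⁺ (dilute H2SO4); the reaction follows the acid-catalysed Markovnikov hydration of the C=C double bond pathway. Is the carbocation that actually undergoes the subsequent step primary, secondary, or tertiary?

Step 1: The π electrons of the C=C bond attack a proton of H3O⁺; Markovnikov addition places the new C–H on the less-substituted alkene carbon, so the positive charge ends up on the more-substituted carbon — a secondary carbocation. H2O is released.
No single 1,2-shift to an adjacent carbon would give a more-substituted cation, so no rearrangement occurs.

secondary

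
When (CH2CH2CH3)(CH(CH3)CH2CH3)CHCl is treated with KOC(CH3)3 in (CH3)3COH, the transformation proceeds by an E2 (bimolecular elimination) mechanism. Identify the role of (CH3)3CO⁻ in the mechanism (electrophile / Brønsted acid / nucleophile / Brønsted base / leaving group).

Step 1: The strong base (CH3)3CO⁻ removes a β-hydrogen; in the same concerted event the electrons of the breaking C–H bond form the new π(C=C) bond and the C–Cl σ-bond breaks, expelling Cl⁻. Anti-periplanar geometry; one transition state.
(CH3)3CO⁻ accepts a proton in a proton-transfer step — a Brønsted base.

Brønsted base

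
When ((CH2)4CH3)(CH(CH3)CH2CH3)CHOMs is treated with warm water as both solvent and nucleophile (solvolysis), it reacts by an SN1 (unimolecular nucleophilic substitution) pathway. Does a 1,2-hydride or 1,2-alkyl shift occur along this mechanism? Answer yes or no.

The first-formed carbocation is secondary.
The adjacent sec-butyl carbon already bears 2 other carbon substituents and has a hydrogen to migrate; after a 1,2-hydride shift from that carbon the positive charge sits on a tertiary centre.
Tertiary is more stable than secondary, so the shift occurs.

yes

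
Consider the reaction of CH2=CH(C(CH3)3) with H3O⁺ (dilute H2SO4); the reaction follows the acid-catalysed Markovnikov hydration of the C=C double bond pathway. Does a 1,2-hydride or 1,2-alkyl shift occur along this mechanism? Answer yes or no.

The first-formed carbocation is secondary.
The adjacent tert-butyl carbon has no hydrogen but bears methyl groups; migration of one methyl with its bonding pair (a 1,2-methyl shift) places the charge on a tertiary centre.
Tertiary is more stable than secondary, so the shift occurs.

yes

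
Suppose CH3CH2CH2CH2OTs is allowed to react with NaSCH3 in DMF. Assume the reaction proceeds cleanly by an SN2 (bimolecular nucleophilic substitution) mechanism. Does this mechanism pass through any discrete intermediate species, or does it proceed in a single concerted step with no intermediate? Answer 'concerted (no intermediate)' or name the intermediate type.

concerted (no intermediate)

CH3S⁻ attacks the back face of the α-carbon while TsO⁻ departs with the C–O bonding pair — a single concerted displacement through a pentacoordinate transition state.
All bond changes occur in one transition state; no discrete intermediate is formed.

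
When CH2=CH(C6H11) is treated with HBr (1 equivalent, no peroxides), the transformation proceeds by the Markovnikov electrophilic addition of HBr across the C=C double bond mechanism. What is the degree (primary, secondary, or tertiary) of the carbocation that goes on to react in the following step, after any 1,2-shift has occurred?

Step 1: Electrophilic addition begins with the π(C=C) electrons forming a bond to the proton of HBr. Following Markovnikov's rule, the resulting cation is secondary. The H–Br bond breaks heterolytically, releasing Br⁻.
Step 2: Carbocation rearrangement: a 1,2-hydride shift from the adjacent cyclohexyl carbon converts the initially-formed secondary cation into the more stable tertiary cation.
The cation rearranges from secondary to tertiary via a 1,2-hydride shift from the adjacent cyclohexyl carbon; the tertiary cation is what reacts next.

tertiary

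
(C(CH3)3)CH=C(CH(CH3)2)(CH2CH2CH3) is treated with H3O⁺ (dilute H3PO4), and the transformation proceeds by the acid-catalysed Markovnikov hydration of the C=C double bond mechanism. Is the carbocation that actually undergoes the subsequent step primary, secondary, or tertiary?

tertiary

Step 1: Protonation of the alkene by H3O⁺: the π bond acts as the nucleophile and picks up H⁺, giving the more stable (Markovnikov) tertiary carbocation. H2O is released.
No single 1,2-shift to an adjacent carbon would give a more-substituted cation, so no rearrangement occurs.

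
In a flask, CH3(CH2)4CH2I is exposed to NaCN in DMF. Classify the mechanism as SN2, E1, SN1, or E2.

SN2

Conditions: a primary substrate with a strong nucleophile in the polar aprotic solvent DMF.
These conditions are the textbook signature of the SN2 pathway.
An unhindered substrate with a strong nucleophile in a polar aprotic solvent favours one-step backside displacement.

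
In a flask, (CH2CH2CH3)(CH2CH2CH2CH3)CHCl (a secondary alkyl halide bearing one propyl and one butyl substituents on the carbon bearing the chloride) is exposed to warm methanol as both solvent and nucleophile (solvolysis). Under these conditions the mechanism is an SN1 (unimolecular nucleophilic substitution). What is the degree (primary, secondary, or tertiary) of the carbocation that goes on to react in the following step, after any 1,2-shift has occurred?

secondary

Step 1: Unassisted departure of Cl⁻ (taking the C–Cl bonding pair) generates a secondary carbocation.
No single 1,2-shift to an adjacent carbon would give a more-substituted cation, so no rearrangement occurs.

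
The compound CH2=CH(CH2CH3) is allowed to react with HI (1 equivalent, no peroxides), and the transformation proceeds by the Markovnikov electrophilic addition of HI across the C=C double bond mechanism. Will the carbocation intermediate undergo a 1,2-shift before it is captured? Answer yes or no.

no

The first-formed carbocation is secondary.
No single 1,2-shift to an adjacent carbon would produce a more-substituted cation than the one already present, so no rearrangement occurs.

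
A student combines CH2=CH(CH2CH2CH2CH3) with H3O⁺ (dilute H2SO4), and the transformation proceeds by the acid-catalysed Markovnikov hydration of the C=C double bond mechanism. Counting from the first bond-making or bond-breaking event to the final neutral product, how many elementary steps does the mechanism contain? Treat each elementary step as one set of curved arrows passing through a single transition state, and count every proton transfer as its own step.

Step 1: Electrophilic addition begins with the π(C=C) electrons forming a bond to the proton of H3O⁺. Following Markovnikov's rule, the resulting cation is secondary. H2O is released.
(No 1,2-shift: no single shift to an adjacent carbon would give a more stable cation.)
Step 2: Water acts as the nucleophile: an oxygen lone pair bonds to the cationic carbon, giving an oxonium-ion intermediate.
Step 3: H2O removes a proton from the oxonium oxygen, regenerating H3O⁺ and giving the neutral alcohol.
Total: 3 elementary steps.

3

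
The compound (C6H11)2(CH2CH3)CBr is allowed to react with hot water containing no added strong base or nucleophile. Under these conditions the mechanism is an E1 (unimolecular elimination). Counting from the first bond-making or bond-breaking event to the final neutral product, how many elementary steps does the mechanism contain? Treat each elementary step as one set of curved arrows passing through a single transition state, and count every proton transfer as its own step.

2

Step 1: Ionisation: the C–Br σ-bond cleaves heterolytically; both bonding electrons depart with Br⁻, leaving a tertiary carbocation at the α-carbon.
(No 1,2-shift: no single shift to an adjacent carbon would give a more stable cation.)
Step 2: A water molecule (solvent) deprotonates a β-carbon; as the C–H bond breaks, those electrons form the new alkene π bond.
Total: 2 elementary steps.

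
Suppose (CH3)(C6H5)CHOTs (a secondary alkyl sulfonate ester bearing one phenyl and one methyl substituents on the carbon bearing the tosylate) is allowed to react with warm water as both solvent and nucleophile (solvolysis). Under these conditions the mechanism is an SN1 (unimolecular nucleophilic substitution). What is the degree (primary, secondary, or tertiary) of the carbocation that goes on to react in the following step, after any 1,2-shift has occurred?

Step 1: Unassisted departure of TsO⁻ (taking the C–O bonding pair) generates a secondary carbocation.
No single 1,2-shift to an adjacent carbon would give a more-substituted cation, so no rearrangement occurs.

secondary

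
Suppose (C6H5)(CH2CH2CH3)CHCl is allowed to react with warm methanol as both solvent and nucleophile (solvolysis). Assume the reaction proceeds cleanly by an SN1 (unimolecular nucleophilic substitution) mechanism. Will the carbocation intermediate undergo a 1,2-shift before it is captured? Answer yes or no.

The first-formed carbocation is secondary.
No single 1,2-shift to an adjacent carbon would produce a more-substituted cation than the one already present, so no rearrangement occurs.

no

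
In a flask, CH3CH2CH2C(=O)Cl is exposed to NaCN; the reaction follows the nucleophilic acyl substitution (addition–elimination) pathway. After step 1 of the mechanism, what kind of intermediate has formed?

tetrahedral intermediate

Step 1: Nucleophilic addition of CN⁻ to the acyl carbon breaks the π(C=O) bond and yields a tetrahedral, anionic intermediate.
After step 1 the species present is a tetrahedral intermediate.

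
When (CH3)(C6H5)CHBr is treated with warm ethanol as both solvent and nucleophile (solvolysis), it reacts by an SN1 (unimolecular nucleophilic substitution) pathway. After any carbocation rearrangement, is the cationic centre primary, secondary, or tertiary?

secondary

Step 1: The C–Br bond breaks with both electrons going to the bromide; Br⁻ leaves and a secondary carbocation remains.
No single 1,2-shift to an adjacent carbon would give a more-substituted cation, so no rearrangement occurs.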